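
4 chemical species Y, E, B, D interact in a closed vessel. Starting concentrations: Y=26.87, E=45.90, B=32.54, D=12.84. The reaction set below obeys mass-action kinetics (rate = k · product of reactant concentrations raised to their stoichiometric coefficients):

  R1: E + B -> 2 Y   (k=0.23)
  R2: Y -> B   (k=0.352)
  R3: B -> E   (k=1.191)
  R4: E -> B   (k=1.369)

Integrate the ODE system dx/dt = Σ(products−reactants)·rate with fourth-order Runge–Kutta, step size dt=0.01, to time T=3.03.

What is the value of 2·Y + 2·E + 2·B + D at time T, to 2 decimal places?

Value at T = 223.46

Check how each reaction changes W = 2·Y + 2·E + 2·B + D (weight of products minus weight of reactants):
R1: E + B -> 2 Y: (2·2) − (2·1 + 2·1) = 4 − 4 = 0
R2: Y -> B: (2·1) − (2·1) = 2 − 2 = 0
R3: B -> E: (2·1) − (2·1) = 2 − 2 = 0
R4: E -> B: (2·1) − (2·1) = 2 − 2 = 0
Every reaction leaves W unchanged, so W is conserved and no simulation is needed: W(T) = W(0) = 2·26.87 + 2·45.90 + 2·32.54 + 12.84 = 223.46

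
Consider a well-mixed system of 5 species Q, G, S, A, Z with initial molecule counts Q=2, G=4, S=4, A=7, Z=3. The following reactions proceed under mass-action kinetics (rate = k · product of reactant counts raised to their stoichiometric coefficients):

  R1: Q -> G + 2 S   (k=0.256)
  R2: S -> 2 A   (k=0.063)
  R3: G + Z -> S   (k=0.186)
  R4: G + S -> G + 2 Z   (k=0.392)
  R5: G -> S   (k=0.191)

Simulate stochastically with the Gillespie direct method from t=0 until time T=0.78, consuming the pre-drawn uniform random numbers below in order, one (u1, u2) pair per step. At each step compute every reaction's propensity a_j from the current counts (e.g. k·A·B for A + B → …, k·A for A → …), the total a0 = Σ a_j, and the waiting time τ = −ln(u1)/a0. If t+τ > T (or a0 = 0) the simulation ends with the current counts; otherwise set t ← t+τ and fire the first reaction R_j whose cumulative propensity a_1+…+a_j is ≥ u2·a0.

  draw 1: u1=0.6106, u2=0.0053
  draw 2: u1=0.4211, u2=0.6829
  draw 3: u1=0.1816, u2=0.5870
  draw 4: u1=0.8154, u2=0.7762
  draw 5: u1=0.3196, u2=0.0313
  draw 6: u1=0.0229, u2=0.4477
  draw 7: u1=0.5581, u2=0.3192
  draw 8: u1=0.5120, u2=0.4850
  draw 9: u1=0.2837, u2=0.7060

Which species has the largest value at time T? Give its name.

t=0.000: Q=2 G=4 S=4 A=7 Z=3
Draw 1: a1=0.512, a2=0.252, a3=2.232, a4=6.272, a5=0.764, a0=10.032; τ=−ln(0.6106)/10.032=0.049 → t=0.049; u2·a0=0.0053·10.032=0.053 ≤ a1=0.512 → R1 fires; Q=1 G=5 S=6 A=7 Z=3
Draw 2: a1=0.256, a2=0.378, a3=2.790, a4=11.760, a5=0.955, a0=16.139; τ=−ln(0.4211)/16.139=0.054 → t=0.103; u2·a0=0.6829·16.139=11.021; a1+…+a3=3.424 < 11.021 ≤ a1+…+a4=15.184 → R4 fires; Q=1 G=5 S=5 A=7 Z=5
Draw 3: a1=0.256, a2=0.315, a3=4.650, a4=9.800, a5=0.955, a0=15.976; τ=−ln(0.1816)/15.976=0.107 → t=0.210; u2·a0=0.5870·15.976=9.378; a1+…+a3=5.221 < 9.378 ≤ a1+…+a4=15.021 → R4 fires; Q=1 G=5 S=4 A=7 Z=7
Draw 4: a1=0.256, a2=0.252, a3=6.510, a4=7.840, a5=0.955, a0=15.813; τ=−ln(0.8154)/15.813=0.013 → t=0.222; u2·a0=0.7762·15.813=12.274; a1+…+a3=7.018 < 12.274 ≤ a1+…+a4=14.858 → R4 fires; Q=1 G=5 S=3 A=7 Z=9
Draw 5: a1=0.256, a2=0.189, a3=8.370, a4=5.880, a5=0.955, a0=15.650; τ=−ln(0.3196)/15.650=0.073 → t=0.295; u2·a0=0.0313·15.650=0.490; a1+a2=0.445 < 0.490 ≤ a1+…+a3=8.815 → R3 fires; Q=1 G=4 S=4 A=7 Z=8
Draw 6: a1=0.256, a2=0.252, a3=5.952, a4=6.272, a5=0.764, a0=13.496; τ=−ln(0.0229)/13.496=0.280 → t=0.575; u2·a0=0.4477·13.496=6.042; a1+a2=0.508 < 6.042 ≤ a1+…+a3=6.460 → R3 fires; Q=1 G=3 S=5 A=7 Z=7
Draw 7: a1=0.256, a2=0.315, a3=3.906, a4=5.880, a5=0.573, a0=10.930; τ=−ln(0.5581)/10.930=0.053 → t=0.629; u2·a0=0.3192·10.930=3.489; a1+a2=0.571 < 3.489 ≤ a1+…+a3=4.477 → R3 fires; Q=1 G=2 S=6 A=7 Z=6
Draw 8: a1=0.256, a2=0.378, a3=2.232, a4=4.704, a5=0.382, a0=7.952; τ=−ln(0.5120)/7.952=0.084 → t=0.713; u2·a0=0.4850·7.952=3.857; a1+…+a3=2.866 < 3.857 ≤ a1+…+a4=7.570 → R4 fires; Q=1 G=2 S=5 A=7 Z=8
Draw 9: a1=0.256, a2=0.315, a3=2.976, a4=3.920, a5=0.382, a0=7.849; τ=−ln(0.2837)/7.849=0.161 → t=0.873 > T=0.78: stop.
At T=0.78: Q=1 G=2 S=5 A=7 Z=8; the largest is Z.

Dominant species at T: Z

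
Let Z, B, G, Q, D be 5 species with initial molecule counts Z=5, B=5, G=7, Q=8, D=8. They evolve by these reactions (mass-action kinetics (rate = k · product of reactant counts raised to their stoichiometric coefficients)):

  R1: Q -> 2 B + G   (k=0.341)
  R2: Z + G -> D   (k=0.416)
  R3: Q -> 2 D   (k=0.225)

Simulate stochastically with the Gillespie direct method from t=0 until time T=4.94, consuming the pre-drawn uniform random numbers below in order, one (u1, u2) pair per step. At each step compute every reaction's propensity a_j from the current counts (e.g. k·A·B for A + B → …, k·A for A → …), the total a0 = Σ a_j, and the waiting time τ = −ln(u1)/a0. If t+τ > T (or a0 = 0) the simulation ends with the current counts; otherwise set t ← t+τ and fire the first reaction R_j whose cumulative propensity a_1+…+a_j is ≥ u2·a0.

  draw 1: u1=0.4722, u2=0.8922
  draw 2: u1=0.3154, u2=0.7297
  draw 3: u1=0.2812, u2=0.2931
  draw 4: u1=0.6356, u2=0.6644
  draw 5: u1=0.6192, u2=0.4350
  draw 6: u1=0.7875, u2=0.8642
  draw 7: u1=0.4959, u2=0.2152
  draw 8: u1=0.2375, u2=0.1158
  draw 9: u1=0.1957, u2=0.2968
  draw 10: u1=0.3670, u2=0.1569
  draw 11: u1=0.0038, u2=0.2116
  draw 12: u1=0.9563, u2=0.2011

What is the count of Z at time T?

t=0.000: Z=5 B=5 G=7 Q=8 D=8
Draw 1: a1=2.728, a2=14.560, a3=1.800, a0=19.088; τ=−ln(0.4722)/19.088=0.039 → t=0.039; u2·a0=0.8922·19.088=17.030; a1=2.728 < 17.030 ≤ a1+a2=17.288 → R2 fires; Z=4 B=5 G=6 Q=8 D=9
Draw 2: a1=2.728, a2=9.984, a3=1.800, a0=14.512; τ=−ln(0.3154)/14.512=0.080 → t=0.119; u2·a0=0.7297·14.512=10.589; a1=2.728 < 10.589 ≤ a1+a2=12.712 → R2 fires; Z=3 B=5 G=5 Q=8 D=10
Draw 3: a1=2.728, a2=6.240, a3=1.800, a0=10.768; τ=−ln(0.2812)/10.768=0.118 → t=0.237; u2·a0=0.2931·10.768=3.156; a1=2.728 < 3.156 ≤ a1+a2=8.968 → R2 fires; Z=2 B=5 G=4 Q=8 D=11
Draw 4: a1=2.728, a2=3.328, a3=1.800, a0=7.856; τ=−ln(0.6356)/7.856=0.058 → t=0.294; u2·a0=0.6644·7.856=5.220; a1=2.728 < 5.220 ≤ a1+a2=6.056 → R2 fires; Z=1 B=5 G=3 Q=8 D=12
Draw 5: a1=2.728, a2=1.248, a3=1.800, a0=5.776; τ=−ln(0.6192)/5.776=0.083 → t=0.377; u2·a0=0.4350·5.776=2.513 ≤ a1=2.728 → R1 fires; Z=1 B=7 G=4 Q=7 D=12
Draw 6: a1=2.387, a2=1.664, a3=1.575, a0=5.626; τ=−ln(0.7875)/5.626=0.042 → t=0.420; u2·a0=0.8642·5.626=4.862; a1+a2=4.051 < 4.862 ≤ a1+…+a3=5.626 → R3 fires; Z=1 B=7 G=4 Q=6 D=14
Draw 7: a1=2.046, a2=1.664, a3=1.350, a0=5.060; τ=−ln(0.4959)/5.060=0.139 → t=0.558; u2·a0=0.2152·5.060=1.089 ≤ a1=2.046 → R1 fires; Z=1 B=9 G=5 Q=5 D=14
Draw 8: a1=1.705, a2=2.080, a3=1.125, a0=4.910; τ=−ln(0.2375)/4.910=0.293 → t=0.851; u2·a0=0.1158·4.910=0.569 ≤ a1=1.705 → R1 fires; Z=1 B=11 G=6 Q=4 D=14
Draw 9: a1=1.364, a2=2.496, a3=0.900, a0=4.760; τ=−ln(0.1957)/4.760=0.343 → t=1.194; u2·a0=0.2968·4.760=1.413; a1=1.364 < 1.413 ≤ a1+a2=3.860 → R2 fires; Z=0 B=11 G=5 Q=4 D=15
Draw 10: a1=1.364, a2=0.000, a3=0.900, a0=2.264; τ=−ln(0.3670)/2.264=0.443 → t=1.637; u2·a0=0.1569·2.264=0.355 ≤ a1=1.364 → R1 fires; Z=0 B=13 G=6 Q=3 D=15
Draw 11: a1=1.023, a2=0.000, a3=0.675, a0=1.698; τ=−ln(0.0038)/1.698=3.282 → t=4.919; u2·a0=0.2116·1.698=0.359 ≤ a1=1.023 → R1 fires; Z=0 B=15 G=7 Q=2 D=15
Draw 12: a1=0.682, a2=0.000, a3=0.450, a0=1.132; τ=−ln(0.9563)/1.132=0.039 → t=4.958 > T=4.94: stop.
Read off Z at T=4.94: 0

Z at T = 0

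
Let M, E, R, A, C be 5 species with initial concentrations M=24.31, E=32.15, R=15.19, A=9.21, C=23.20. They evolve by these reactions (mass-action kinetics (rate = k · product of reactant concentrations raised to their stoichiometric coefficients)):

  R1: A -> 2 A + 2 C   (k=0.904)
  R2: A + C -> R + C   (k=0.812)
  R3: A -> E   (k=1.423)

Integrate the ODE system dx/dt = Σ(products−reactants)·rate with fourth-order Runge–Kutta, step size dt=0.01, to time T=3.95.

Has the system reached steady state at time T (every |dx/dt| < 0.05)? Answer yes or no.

Steady state at T: yes

RK4 with dt=0.01: 395 steps to T=3.95. Trajectory (selected grid times):
t=0.00: M=24.31 E=32.15 R=15.19 A=9.21 C=23.20
t=0.44: M=24.31 E=32.82 R=24.16 A=0.00 C=24.05
t=0.88: M=24.31 E=32.82 R=24.16 A=0.00 C=24.05
t=1.32: M=24.31 E=32.82 R=24.16 A=0.00 C=24.05
t=1.76: M=24.31 E=32.82 R=24.16 A=0.00 C=24.05
t=2.19: M=24.31 E=32.82 R=24.16 A=0.00 C=24.05
t=2.63: M=24.31 E=32.82 R=24.16 A=0.00 C=24.05
t=3.07: M=24.31 E=32.82 R=24.16 A=0.00 C=24.05
t=3.51: M=24.31 E=32.82 R=24.16 A=0.00 C=24.05
t=3.95: M=24.31 E=32.82 R=24.16 A=0.00 C=24.05
Rates at T: R1=0.0000, R2=0.0000, R3=0.0000
dx/dt at T (Σ net stoichiometry × rate): M=+0.0000, E=+0.0000, R=+0.0000, A=-0.0000, C=+0.0000
Largest |dx/dt| is |-0.0000| (A) < 0.05 → steady.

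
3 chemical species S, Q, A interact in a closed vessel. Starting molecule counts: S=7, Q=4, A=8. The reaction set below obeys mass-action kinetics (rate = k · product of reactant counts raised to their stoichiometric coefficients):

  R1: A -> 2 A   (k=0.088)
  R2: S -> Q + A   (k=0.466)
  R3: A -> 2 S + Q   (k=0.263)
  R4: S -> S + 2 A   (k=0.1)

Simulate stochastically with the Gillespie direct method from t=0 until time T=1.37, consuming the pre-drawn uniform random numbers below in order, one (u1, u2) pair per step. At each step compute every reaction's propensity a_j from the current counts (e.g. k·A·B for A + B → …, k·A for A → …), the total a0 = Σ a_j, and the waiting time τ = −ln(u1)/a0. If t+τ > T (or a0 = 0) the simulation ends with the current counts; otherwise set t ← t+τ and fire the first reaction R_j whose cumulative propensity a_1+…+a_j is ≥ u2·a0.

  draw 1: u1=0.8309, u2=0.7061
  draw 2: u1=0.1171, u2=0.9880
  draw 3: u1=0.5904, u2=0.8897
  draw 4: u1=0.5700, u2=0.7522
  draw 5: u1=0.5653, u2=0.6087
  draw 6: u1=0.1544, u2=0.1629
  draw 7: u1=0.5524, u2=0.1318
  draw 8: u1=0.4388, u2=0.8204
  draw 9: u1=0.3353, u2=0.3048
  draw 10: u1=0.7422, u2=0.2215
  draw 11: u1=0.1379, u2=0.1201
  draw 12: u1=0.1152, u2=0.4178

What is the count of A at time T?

A at T = 12

t=0.000: S=7 Q=4 A=8
Draw 1: a1=0.704, a2=3.262, a3=2.104, a4=0.700, a0=6.770; τ=−ln(0.8309)/6.770=0.027 → t=0.027; u2·a0=0.7061·6.770=4.780; a1+a2=3.966 < 4.780 ≤ a1+…+a3=6.070 → R3 fires; S=9 Q=5 A=7
Draw 2: a1=0.616, a2=4.194, a3=1.841, a4=0.900, a0=7.551; τ=−ln(0.1171)/7.551=0.284 → t=0.311; u2·a0=0.9880·7.551=7.460; a1+…+a3=6.651 < 7.460 ≤ a1+…+a4=7.551 → R4 fires; S=9 Q=5 A=9
Draw 3: a1=0.792, a2=4.194, a3=2.367, a4=0.900, a0=8.253; τ=−ln(0.5904)/8.253=0.064 → t=0.375; u2·a0=0.8897·8.253=7.343; a1+a2=4.986 < 7.343 ≤ a1+…+a3=7.353 → R3 fires; S=11 Q=6 A=8
Draw 4: a1=0.704, a2=5.126, a3=2.104, a4=1.100, a0=9.034; τ=−ln(0.5700)/9.034=0.062 → t=0.437; u2·a0=0.7522·9.034=6.795; a1+a2=5.830 < 6.795 ≤ a1+…+a3=7.934 → R3 fires; S=13 Q=7 A=7
Draw 5: a1=0.616, a2=6.058, a3=1.841, a4=1.300, a0=9.815; τ=−ln(0.5653)/9.815=0.058 → t=0.496; u2·a0=0.6087·9.815=5.974; a1=0.616 < 5.974 ≤ a1+a2=6.674 → R2 fires; S=12 Q=8 A=8
Draw 6: a1=0.704, a2=5.592, a3=2.104, a4=1.200, a0=9.600; τ=−ln(0.1544)/9.600=0.195 → t=0.690; u2·a0=0.1629·9.600=1.564; a1=0.704 < 1.564 ≤ a1+a2=6.296 → R2 fires; S=11 Q=9 A=9
Draw 7: a1=0.792, a2=5.126, a3=2.367, a4=1.100, a0=9.385; τ=−ln(0.5524)/9.385=0.063 → t=0.753; u2·a0=0.1318·9.385=1.237; a1=0.792 < 1.237 ≤ a1+a2=5.918 → R2 fires; S=10 Q=10 A=10
Draw 8: a1=0.880, a2=4.660, a3=2.630, a4=1.000, a0=9.170; τ=−ln(0.4388)/9.170=0.090 → t=0.843; u2·a0=0.8204·9.170=7.523; a1+a2=5.540 < 7.523 ≤ a1+…+a3=8.170 → R3 fires; S=12 Q=11 A=9
Draw 9: a1=0.792, a2=5.592, a3=2.367, a4=1.200, a0=9.951; τ=−ln(0.3353)/9.951=0.110 → t=0.953; u2·a0=0.3048·9.951=3.033; a1=0.792 < 3.033 ≤ a1+a2=6.384 → R2 fires; S=11 Q=12 A=10
Draw 10: a1=0.880, a2=5.126, a3=2.630, a4=1.100, a0=9.736; τ=−ln(0.7422)/9.736=0.031 → t=0.984; u2·a0=0.2215·9.736=2.157; a1=0.880 < 2.157 ≤ a1+a2=6.006 → R2 fires; S=10 Q=13 A=11
Draw 11: a1=0.968, a2=4.660, a3=2.893, a4=1.000, a0=9.521; τ=−ln(0.1379)/9.521=0.208 → t=1.192; u2·a0=0.1201·9.521=1.143; a1=0.968 < 1.143 ≤ a1+a2=5.628 → R2 fires; S=9 Q=14 A=12
Draw 12: a1=1.056, a2=4.194, a3=3.156, a4=0.900, a0=9.306; τ=−ln(0.1152)/9.306=0.232 → t=1.424 > T=1.37: stop.
Read off A at T=1.37: 12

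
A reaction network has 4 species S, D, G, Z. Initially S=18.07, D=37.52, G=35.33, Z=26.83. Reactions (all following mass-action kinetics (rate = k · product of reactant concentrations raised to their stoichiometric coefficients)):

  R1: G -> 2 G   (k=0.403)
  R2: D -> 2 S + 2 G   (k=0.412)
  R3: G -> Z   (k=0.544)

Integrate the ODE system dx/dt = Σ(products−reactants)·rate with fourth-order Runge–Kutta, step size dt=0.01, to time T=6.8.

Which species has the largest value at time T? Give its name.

Dominant species at T: Z

RK4 with dt=0.01: 680 steps to T=6.8. Trajectory (selected grid times):
t=0.00: S=18.07 D=37.52 G=35.33 Z=26.83
t=0.76: S=38.24 D=27.43 G=50.82 Z=44.91
t=1.51: S=52.83 D=20.14 G=59.52 Z=67.61
t=2.27: S=63.66 D=14.73 G=63.71 Z=93.21
t=3.02: S=71.49 D=10.81 G=64.73 Z=119.50
t=3.78: S=77.30 D=7.91 G=63.65 Z=146.10
t=4.53: S=81.50 D=5.80 G=61.24 Z=171.61
t=5.29: S=84.62 D=4.24 G=57.97 Z=196.27
t=6.04: S=86.88 D=3.12 G=54.28 Z=219.18
t=6.80: S=88.55 D=2.28 G=50.35 Z=240.81
At T=6.8: S=88.55 D=2.28 G=50.35 Z=240.81; the largest is Z.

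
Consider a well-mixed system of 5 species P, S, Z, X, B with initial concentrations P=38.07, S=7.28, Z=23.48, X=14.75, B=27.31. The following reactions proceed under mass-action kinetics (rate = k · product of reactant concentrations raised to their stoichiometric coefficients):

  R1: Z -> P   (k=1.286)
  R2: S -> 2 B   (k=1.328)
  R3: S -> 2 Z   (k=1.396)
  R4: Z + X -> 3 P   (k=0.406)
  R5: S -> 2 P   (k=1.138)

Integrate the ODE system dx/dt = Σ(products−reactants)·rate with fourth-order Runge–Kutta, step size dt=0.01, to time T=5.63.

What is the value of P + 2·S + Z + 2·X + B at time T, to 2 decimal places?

Check how each reaction changes W = P + 2·S + Z + 2·X + B (weight of products minus weight of reactants):
R1: Z -> P: (1·1) − (1·1) = 1 − 1 = 0
R2: S -> 2 B: (1·2) − (2·1) = 2 − 2 = 0
R3: S -> 2 Z: (1·2) − (2·1) = 2 − 2 = 0
R4: Z + X -> 3 P: (1·3) − (1·1 + 2·1) = 3 − 3 = 0
R5: S -> 2 P: (1·2) − (2·1) = 2 − 2 = 0
Every reaction leaves W unchanged, so W is conserved and no simulation is needed: W(T) = W(0) = 38.07 + 2·7.28 + 23.48 + 2·14.75 + 27.31 = 132.92

Value at T = 132.92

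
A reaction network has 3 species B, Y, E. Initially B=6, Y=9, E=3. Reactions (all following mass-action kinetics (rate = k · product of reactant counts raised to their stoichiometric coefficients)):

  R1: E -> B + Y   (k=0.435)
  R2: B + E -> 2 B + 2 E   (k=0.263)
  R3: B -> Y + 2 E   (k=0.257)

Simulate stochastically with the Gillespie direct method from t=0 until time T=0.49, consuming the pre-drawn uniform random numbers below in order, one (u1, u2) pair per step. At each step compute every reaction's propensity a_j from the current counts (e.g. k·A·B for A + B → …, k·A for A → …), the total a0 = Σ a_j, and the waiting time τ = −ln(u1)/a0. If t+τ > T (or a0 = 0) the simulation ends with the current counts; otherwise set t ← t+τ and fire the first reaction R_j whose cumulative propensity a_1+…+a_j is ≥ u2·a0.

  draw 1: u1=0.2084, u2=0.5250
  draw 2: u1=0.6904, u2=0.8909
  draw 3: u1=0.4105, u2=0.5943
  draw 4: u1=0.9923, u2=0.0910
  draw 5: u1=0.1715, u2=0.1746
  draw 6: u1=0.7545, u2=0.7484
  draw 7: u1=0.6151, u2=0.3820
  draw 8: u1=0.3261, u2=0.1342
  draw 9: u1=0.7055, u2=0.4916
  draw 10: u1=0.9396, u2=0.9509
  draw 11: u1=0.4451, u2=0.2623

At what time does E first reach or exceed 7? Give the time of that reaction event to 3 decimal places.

Threshold first reached at t = 0.306

t=0.000: B=6 Y=9 E=3
Draw 1: a1=1.305, a2=4.734, a3=1.542, a0=7.581; τ=−ln(0.2084)/7.581=0.207 → t=0.207; u2·a0=0.5250·7.581=3.980; a1=1.305 < 3.980 ≤ a1+a2=6.039 → R2 fires; B=7 Y=9 E=4
Draw 2: a1=1.740, a2=7.364, a3=1.799, a0=10.903; τ=−ln(0.6904)/10.903=0.034 → t=0.241; u2·a0=0.8909·10.903=9.713; a1+a2=9.104 < 9.713 ≤ a1+…+a3=10.903 → R3 fires; B=6 Y=10 E=6
Draw 3: a1=2.610, a2=9.468, a3=1.542, a0=13.620; τ=−ln(0.4105)/13.620=0.065 → t=0.306; u2·a0=0.5943·13.620=8.094; a1=2.610 < 8.094 ≤ a1+a2=12.078 → R2 fires; B=7 Y=10 E=7
Draw 4: a1=3.045, a2=12.887, a3=1.799, a0=17.731; τ=−ln(0.9923)/17.731=0.000 → t=0.307; u2·a0=0.0910·17.731=1.614 ≤ a1=3.045 → R1 fires; B=8 Y=11 E=6
Draw 5: a1=2.610, a2=12.624, a3=2.056, a0=17.290; τ=−ln(0.1715)/17.290=0.102 → t=0.409; u2·a0=0.1746·17.290=3.019; a1=2.610 < 3.019 ≤ a1+a2=15.234 → R2 fires; B=9 Y=11 E=7
Draw 6: a1=3.045, a2=16.569, a3=2.313, a0=21.927; τ=−ln(0.7545)/21.927=0.013 → t=0.421; u2·a0=0.7484·21.927=16.410; a1=3.045 < 16.410 ≤ a1+a2=19.614 → R2 fires; B=10 Y=11 E=8
Draw 7: a1=3.480, a2=21.040, a3=2.570, a0=27.090; τ=−ln(0.6151)/27.090=0.018 → t=0.439; u2·a0=0.3820·27.090=10.348; a1=3.480 < 10.348 ≤ a1+a2=24.520 → R2 fires; B=11 Y=11 E=9
Draw 8: a1=3.915, a2=26.037, a3=2.827, a0=32.779; τ=−ln(0.3261)/32.779=0.034 → t=0.474; u2·a0=0.1342·32.779=4.399; a1=3.915 < 4.399 ≤ a1+a2=29.952 → R2 fires; B=12 Y=11 E=10
Draw 9: a1=4.350, a2=31.560, a3=3.084, a0=38.994; τ=−ln(0.7055)/38.994=0.009 → t=0.483; u2·a0=0.4916·38.994=19.169; a1=4.350 < 19.169 ≤ a1+a2=35.910 → R2 fires; B=13 Y=11 E=11
Draw 10: a1=4.785, a2=37.609, a3=3.341, a0=45.735; τ=−ln(0.9396)/45.735=0.001 → t=0.484; u2·a0=0.9509·45.735=43.489; a1+a2=42.394 < 43.489 ≤ a1+…+a3=45.735 → R3 fires; B=12 Y=12 E=13
Draw 11: a1=5.655, a2=41.028, a3=3.084, a0=49.767; τ=−ln(0.4451)/49.767=0.016 → t=0.500 > T=0.49: stop.
E first becomes ≥ 7 when it reaches 7 at the event at t=0.306.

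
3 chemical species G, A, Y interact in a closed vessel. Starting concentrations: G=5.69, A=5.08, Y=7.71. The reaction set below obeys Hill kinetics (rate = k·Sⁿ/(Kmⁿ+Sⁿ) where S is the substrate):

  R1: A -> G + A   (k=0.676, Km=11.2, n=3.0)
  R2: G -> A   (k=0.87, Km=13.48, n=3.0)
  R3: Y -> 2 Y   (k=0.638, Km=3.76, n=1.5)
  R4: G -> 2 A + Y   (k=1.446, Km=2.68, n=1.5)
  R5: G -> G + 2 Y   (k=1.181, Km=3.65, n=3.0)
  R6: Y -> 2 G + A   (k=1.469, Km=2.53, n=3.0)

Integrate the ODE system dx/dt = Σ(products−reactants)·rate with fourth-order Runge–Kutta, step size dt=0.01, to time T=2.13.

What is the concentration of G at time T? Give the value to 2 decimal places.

G at T = 9.53

RK4 with dt=0.01: 213 steps to T=2.13. Trajectory (selected grid times):
t=0.00: G=5.69 A=5.08 Y=7.71
t=0.24: G=6.11 A=5.97 Y=8.21
t=0.47: G=6.51 A=6.84 Y=8.71
t=0.71: G=6.94 A=7.76 Y=9.25
t=0.95: G=7.37 A=8.70 Y=9.81
t=1.18: G=7.78 A=9.61 Y=10.36
t=1.42: G=8.22 A=10.58 Y=10.95
t=1.66: G=8.66 A=11.55 Y=11.54
t=1.89: G=9.09 A=12.50 Y=12.13
t=2.13: G=9.53 A=13.51 Y=12.74
Read off G at T=2.13: 9.53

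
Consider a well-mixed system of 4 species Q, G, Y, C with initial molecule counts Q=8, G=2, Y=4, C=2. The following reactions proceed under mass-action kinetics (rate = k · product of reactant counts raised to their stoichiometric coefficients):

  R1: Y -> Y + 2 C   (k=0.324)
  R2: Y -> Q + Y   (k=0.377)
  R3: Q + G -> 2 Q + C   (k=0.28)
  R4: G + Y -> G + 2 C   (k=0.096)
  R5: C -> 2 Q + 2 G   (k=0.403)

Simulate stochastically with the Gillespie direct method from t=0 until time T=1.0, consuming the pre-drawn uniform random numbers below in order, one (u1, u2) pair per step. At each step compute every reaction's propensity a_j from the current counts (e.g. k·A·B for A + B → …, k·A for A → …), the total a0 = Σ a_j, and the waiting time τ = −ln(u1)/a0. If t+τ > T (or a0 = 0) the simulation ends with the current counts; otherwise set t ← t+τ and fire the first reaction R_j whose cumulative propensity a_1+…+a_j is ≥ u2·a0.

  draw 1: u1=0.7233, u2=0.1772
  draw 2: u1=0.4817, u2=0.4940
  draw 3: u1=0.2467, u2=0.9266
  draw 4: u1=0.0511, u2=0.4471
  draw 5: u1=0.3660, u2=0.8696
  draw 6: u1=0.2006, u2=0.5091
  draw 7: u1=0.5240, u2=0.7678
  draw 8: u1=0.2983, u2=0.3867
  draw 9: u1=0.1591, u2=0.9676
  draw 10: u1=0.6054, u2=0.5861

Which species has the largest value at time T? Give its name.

t=0.000: Q=8 G=2 Y=4 C=2
Draw 1: a1=1.296, a2=1.508, a3=4.480, a4=0.768, a5=0.806, a0=8.858; τ=−ln(0.7233)/8.858=0.037 → t=0.037; u2·a0=0.1772·8.858=1.570; a1=1.296 < 1.570 ≤ a1+a2=2.804 → R2 fires; Q=9 G=2 Y=4 C=2
Draw 2: a1=1.296, a2=1.508, a3=5.040, a4=0.768, a5=0.806, a0=9.418; τ=−ln(0.4817)/9.418=0.078 → t=0.114; u2·a0=0.4940·9.418=4.652; a1+a2=2.804 < 4.652 ≤ a1+…+a3=7.844 → R3 fires; Q=10 G=1 Y=4 C=3
Draw 3: a1=1.296, a2=1.508, a3=2.800, a4=0.384, a5=1.209, a0=7.197; τ=−ln(0.2467)/7.197=0.194 → t=0.309; u2·a0=0.9266·7.197=6.669; a1+…+a4=5.988 < 6.669 ≤ a1+…+a5=7.197 → R5 fires; Q=12 G=3 Y=4 C=2
Draw 4: a1=1.296, a2=1.508, a3=10.080, a4=1.152, a5=0.806, a0=14.842; τ=−ln(0.0511)/14.842=0.200 → t=0.509; u2·a0=0.4471·14.842=6.636; a1+a2=2.804 < 6.636 ≤ a1+…+a3=12.884 → R3 fires; Q=13 G=2 Y=4 C=3
Draw 5: a1=1.296, a2=1.508, a3=7.280, a4=0.768, a5=1.209, a0=12.061; τ=−ln(0.3660)/12.061=0.083 → t=0.592; u2·a0=0.8696·12.061=10.488; a1+…+a3=10.084 < 10.488 ≤ a1+…+a4=10.852 → R4 fires; Q=13 G=2 Y=3 C=5
Draw 6: a1=0.972, a2=1.131, a3=7.280, a4=0.576, a5=2.015, a0=11.974; τ=−ln(0.2006)/11.974=0.134 → t=0.726; u2·a0=0.5091·11.974=6.096; a1+a2=2.103 < 6.096 ≤ a1+…+a3=9.383 → R3 fires; Q=14 G=1 Y=3 C=6
Draw 7: a1=0.972, a2=1.131, a3=3.920, a4=0.288, a5=2.418, a0=8.729; τ=−ln(0.5240)/8.729=0.074 → t=0.801; u2·a0=0.7678·8.729=6.702; a1+…+a4=6.311 < 6.702 ≤ a1+…+a5=8.729 → R5 fires; Q=16 G=3 Y=3 C=5
Draw 8: a1=0.972, a2=1.131, a3=13.440, a4=0.864, a5=2.015, a0=18.422; τ=−ln(0.2983)/18.422=0.066 → t=0.866; u2·a0=0.3867·18.422=7.124; a1+a2=2.103 < 7.124 ≤ a1+…+a3=15.543 → R3 fires; Q=17 G=2 Y=3 C=6
Draw 9: a1=0.972, a2=1.131, a3=9.520, a4=0.576, a5=2.418, a0=14.617; τ=−ln(0.1591)/14.617=0.126 → t=0.992; u2·a0=0.9676·14.617=14.143; a1+…+a4=12.199 < 14.143 ≤ a1+…+a5=14.617 → R5 fires; Q=19 G=4 Y=3 C=5
Draw 10: a1=0.972, a2=1.131, a3=21.280, a4=1.152, a5=2.015, a0=26.550; τ=−ln(0.6054)/26.550=0.019 → t=1.011 > T=1.0: stop.
At T=1.0: Q=19 G=4 Y=3 C=5; the largest is Q.

Dominant species at T: Q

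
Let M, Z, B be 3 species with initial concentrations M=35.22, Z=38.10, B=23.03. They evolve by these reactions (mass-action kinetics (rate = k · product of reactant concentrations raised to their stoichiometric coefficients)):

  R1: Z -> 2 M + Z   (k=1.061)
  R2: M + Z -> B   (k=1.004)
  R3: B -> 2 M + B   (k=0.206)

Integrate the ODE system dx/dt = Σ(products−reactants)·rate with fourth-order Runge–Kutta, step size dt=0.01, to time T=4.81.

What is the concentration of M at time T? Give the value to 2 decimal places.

M at T = 122.37

RK4 with dt=0.01: 481 steps to T=4.81. Trajectory (selected grid times):
t=0.00: M=35.22 Z=38.10 B=23.03
t=0.53: M=14.64 Z=0.07 B=61.06
t=1.07: M=28.17 Z=0.00 B=61.13
t=1.60: M=41.52 Z=0.00 B=61.13
t=2.14: M=55.12 Z=0.00 B=61.13
t=2.67: M=68.47 Z=0.00 B=61.13
t=3.21: M=82.07 Z=0.00 B=61.13
t=3.74: M=95.42 Z=0.00 B=61.13
t=4.28: M=109.02 Z=0.00 B=61.13
t=4.81: M=122.37 Z=0.00 B=61.13
Read off M at T=4.81: 122.37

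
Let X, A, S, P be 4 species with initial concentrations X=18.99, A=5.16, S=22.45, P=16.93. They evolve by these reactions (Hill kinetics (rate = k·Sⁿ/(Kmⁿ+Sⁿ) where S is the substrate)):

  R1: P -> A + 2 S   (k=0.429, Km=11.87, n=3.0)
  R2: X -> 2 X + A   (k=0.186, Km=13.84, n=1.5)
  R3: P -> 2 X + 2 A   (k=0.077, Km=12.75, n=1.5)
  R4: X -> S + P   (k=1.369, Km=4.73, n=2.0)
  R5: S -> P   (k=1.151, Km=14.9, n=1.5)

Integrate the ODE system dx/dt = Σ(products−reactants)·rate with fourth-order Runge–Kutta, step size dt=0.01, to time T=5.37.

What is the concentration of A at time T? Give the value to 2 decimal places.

RK4 with dt=0.01: 537 steps to T=5.37. Trajectory (selected grid times):
t=0.00: X=18.99 A=5.16 S=22.45 P=16.93
t=0.60: X=18.34 A=5.48 S=23.16 P=17.93
t=1.19: X=17.71 A=5.80 S=23.86 P=18.91
t=1.79: X=17.07 A=6.14 S=24.58 P=19.90
t=2.39: X=16.44 A=6.48 S=25.30 P=20.89
t=2.98: X=15.82 A=6.82 S=26.01 P=21.85
t=3.58: X=15.19 A=7.17 S=26.72 P=22.83
t=4.18: X=14.57 A=7.52 S=27.43 P=23.81
t=4.77: X=13.96 A=7.87 S=28.12 P=24.77
t=5.37: X=13.35 A=8.22 S=28.82 P=25.73
Read off A at T=5.37: 8.22

A at T = 8.22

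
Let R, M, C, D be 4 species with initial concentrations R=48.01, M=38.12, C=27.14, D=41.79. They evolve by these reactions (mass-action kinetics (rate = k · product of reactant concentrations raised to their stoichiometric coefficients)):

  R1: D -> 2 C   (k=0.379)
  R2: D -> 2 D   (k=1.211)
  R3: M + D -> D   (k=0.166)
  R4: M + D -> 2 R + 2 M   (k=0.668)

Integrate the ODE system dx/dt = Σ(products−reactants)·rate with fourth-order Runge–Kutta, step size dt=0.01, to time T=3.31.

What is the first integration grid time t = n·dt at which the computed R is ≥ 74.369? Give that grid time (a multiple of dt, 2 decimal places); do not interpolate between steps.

Threshold first reached at t = 0.02

RK4 with dt=0.01: 331 steps to T=3.31. Trajectory (selected grid times):
t=0.00: R=48.01 M=38.12 C=27.14 D=41.79
t=0.01: R=68.56 M=45.84 C=27.42 D=31.82
t=0.02: R=86.49 M=52.58 C=27.63 D=23.08
t=0.37: R=133.62 M=70.29 C=28.06 D=0.00
t=0.74: R=133.62 M=70.29 C=28.06 D=0.00
t=1.10: R=133.62 M=70.29 C=28.06 D=0.00
t=1.47: R=133.62 M=70.29 C=28.06 D=0.00
t=1.84: R=133.62 M=70.29 C=28.06 D=0.00
t=2.21: R=133.62 M=70.29 C=28.06 D=0.00
t=2.57: R=133.62 M=70.29 C=28.06 D=0.00
t=2.94: R=133.62 M=70.29 C=28.06 D=0.00
t=3.31: R=133.62 M=70.29 C=28.06 D=0.00
R(0.01)=68.556 < 74.369 but R(0.02)=86.489 ≥ 74.369, so the first grid time is t=0.02.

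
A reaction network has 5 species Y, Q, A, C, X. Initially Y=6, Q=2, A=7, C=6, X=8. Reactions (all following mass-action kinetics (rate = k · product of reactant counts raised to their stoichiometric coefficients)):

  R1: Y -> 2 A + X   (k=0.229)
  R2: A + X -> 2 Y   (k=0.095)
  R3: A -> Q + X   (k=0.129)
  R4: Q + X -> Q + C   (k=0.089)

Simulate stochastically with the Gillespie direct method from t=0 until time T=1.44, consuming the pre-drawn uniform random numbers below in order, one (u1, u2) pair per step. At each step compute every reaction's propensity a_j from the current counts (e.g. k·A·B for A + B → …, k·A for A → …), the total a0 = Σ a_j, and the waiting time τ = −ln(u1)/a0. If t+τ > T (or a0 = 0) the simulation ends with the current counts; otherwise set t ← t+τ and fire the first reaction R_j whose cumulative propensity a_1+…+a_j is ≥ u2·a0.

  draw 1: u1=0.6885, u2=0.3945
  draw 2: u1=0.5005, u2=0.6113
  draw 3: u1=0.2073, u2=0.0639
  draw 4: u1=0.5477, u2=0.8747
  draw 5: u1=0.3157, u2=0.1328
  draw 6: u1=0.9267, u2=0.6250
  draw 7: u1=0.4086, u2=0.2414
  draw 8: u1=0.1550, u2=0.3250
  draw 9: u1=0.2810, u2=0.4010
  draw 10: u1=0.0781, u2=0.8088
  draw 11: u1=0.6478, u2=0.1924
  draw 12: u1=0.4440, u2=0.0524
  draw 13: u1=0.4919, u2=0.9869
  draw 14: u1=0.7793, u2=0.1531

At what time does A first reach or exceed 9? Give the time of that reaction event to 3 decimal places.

t=0.000: Y=6 Q=2 A=7 C=6 X=8
Draw 1: a1=1.374, a2=5.320, a3=0.903, a4=1.424, a0=9.021; τ=−ln(0.6885)/9.021=0.041 → t=0.041; u2·a0=0.3945·9.021=3.559; a1=1.374 < 3.559 ≤ a1+a2=6.694 → R2 fires; Y=8 Q=2 A=6 C=6 X=7
Draw 2: a1=1.832, a2=3.990, a3=0.774, a4=1.246, a0=7.842; τ=−ln(0.5005)/7.842=0.088 → t=0.130; u2·a0=0.6113·7.842=4.794; a1=1.832 < 4.794 ≤ a1+a2=5.822 → R2 fires; Y=10 Q=2 A=5 C=6 X=6
Draw 3: a1=2.290, a2=2.850, a3=0.645, a4=1.068, a0=6.853; τ=−ln(0.2073)/6.853=0.230 → t=0.359; u2·a0=0.0639·6.853=0.438 ≤ a1=2.290 → R1 fires; Y=9 Q=2 A=7 C=6 X=7
Draw 4: a1=2.061, a2=4.655, a3=0.903, a4=1.246, a0=8.865; τ=−ln(0.5477)/8.865=0.068 → t=0.427; u2·a0=0.8747·8.865=7.754; a1+…+a3=7.619 < 7.754 ≤ a1+…+a4=8.865 → R4 fires; Y=9 Q=2 A=7 C=7 X=6
Draw 5: a1=2.061, a2=3.990, a3=0.903, a4=1.068, a0=8.022; τ=−ln(0.3157)/8.022=0.144 → t=0.571; u2·a0=0.1328·8.022=1.065 ≤ a1=2.061 → R1 fires; Y=8 Q=2 A=9 C=7 X=7
Draw 6: a1=1.832, a2=5.985, a3=1.161, a4=1.246, a0=10.224; τ=−ln(0.9267)/10.224=0.007 → t=0.578; u2·a0=0.6250·10.224=6.390; a1=1.832 < 6.390 ≤ a1+a2=7.817 → R2 fires; Y=10 Q=2 A=8 C=7 X=6
Draw 7: a1=2.290, a2=4.560, a3=1.032, a4=1.068, a0=8.950; τ=−ln(0.4086)/8.950=0.100 → t=0.678; u2·a0=0.2414·8.950=2.161 ≤ a1=2.290 → R1 fires; Y=9 Q=2 A=10 C=7 X=7
Draw 8: a1=2.061, a2=6.650, a3=1.290, a4=1.246, a0=11.247; τ=−ln(0.1550)/11.247=0.166 → t=0.844; u2·a0=0.3250·11.247=3.655; a1=2.061 < 3.655 ≤ a1+a2=8.711 → R2 fires; Y=11 Q=2 A=9 C=7 X=6
Draw 9: a1=2.519, a2=5.130, a3=1.161, a4=1.068, a0=9.878; τ=−ln(0.2810)/9.878=0.129 → t=0.973; u2·a0=0.4010·9.878=3.961; a1=2.519 < 3.961 ≤ a1+a2=7.649 → R2 fires; Y=13 Q=2 A=8 C=7 X=5
Draw 10: a1=2.977, a2=3.800, a3=1.032, a4=0.890, a0=8.699; τ=−ln(0.0781)/8.699=0.293 → t=1.266; u2·a0=0.8088·8.699=7.036; a1+a2=6.777 < 7.036 ≤ a1+…+a3=7.809 → R3 fires; Y=13 Q=3 A=7 C=7 X=6
Draw 11: a1=2.977, a2=3.990, a3=0.903, a4=1.602, a0=9.472; τ=−ln(0.6478)/9.472=0.046 → t=1.312; u2·a0=0.1924·9.472=1.822 ≤ a1=2.977 → R1 fires; Y=12 Q=3 A=9 C=7 X=7
Draw 12: a1=2.748, a2=5.985, a3=1.161, a4=1.869, a0=11.763; τ=−ln(0.4440)/11.763=0.069 → t=1.381; u2·a0=0.0524·11.763=0.616 ≤ a1=2.748 → R1 fires; Y=11 Q=3 A=11 C=7 X=8
Draw 13: a1=2.519, a2=8.360, a3=1.419, a4=2.136, a0=14.434; τ=−ln(0.4919)/14.434=0.049 → t=1.430; u2·a0=0.9869·14.434=14.245; a1+…+a3=12.298 < 14.245 ≤ a1+…+a4=14.434 → R4 fires; Y=11 Q=3 A=11 C=8 X=7
Draw 14: a1=2.519, a2=7.315, a3=1.419, a4=1.869, a0=13.122; τ=−ln(0.7793)/13.122=0.019 → t=1.449 > T=1.44: stop.
A first becomes ≥ 9 when it reaches 9 at the event at t=0.571.

Threshold first reached at t = 0.571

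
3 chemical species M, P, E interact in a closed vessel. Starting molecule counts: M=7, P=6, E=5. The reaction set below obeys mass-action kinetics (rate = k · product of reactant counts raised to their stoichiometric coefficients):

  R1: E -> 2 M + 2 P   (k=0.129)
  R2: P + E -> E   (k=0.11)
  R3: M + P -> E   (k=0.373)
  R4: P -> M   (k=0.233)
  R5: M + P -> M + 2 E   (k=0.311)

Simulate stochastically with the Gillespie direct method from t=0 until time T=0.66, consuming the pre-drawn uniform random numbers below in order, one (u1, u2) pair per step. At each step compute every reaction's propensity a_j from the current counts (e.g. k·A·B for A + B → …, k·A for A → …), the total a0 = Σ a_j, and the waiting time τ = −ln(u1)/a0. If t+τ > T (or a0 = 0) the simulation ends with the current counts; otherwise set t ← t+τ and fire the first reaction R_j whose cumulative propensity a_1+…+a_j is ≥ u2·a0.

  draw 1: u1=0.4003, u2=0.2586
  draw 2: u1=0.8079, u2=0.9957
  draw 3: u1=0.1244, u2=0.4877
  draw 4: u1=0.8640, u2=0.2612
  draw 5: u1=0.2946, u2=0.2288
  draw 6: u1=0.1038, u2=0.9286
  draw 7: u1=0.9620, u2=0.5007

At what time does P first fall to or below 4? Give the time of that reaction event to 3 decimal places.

t=0.000: M=7 P=6 E=5
Draw 1: a1=0.645, a2=3.300, a3=15.666, a4=1.398, a5=13.062, a0=34.071; τ=−ln(0.4003)/34.071=0.027 → t=0.027; u2·a0=0.2586·34.071=8.811; a1+a2=3.945 < 8.811 ≤ a1+…+a3=19.611 → R3 fires; M=6 P=5 E=6
Draw 2: a1=0.774, a2=3.300, a3=11.190, a4=1.165, a5=9.330, a0=25.759; τ=−ln(0.8079)/25.759=0.008 → t=0.035; u2·a0=0.9957·25.759=25.648; a1+…+a4=16.429 < 25.648 ≤ a1+…+a5=25.759 → R5 fires; M=6 P=4 E=8
Draw 3: a1=1.032, a2=3.520, a3=8.952, a4=0.932, a5=7.464, a0=21.900; τ=−ln(0.1244)/21.900=0.095 → t=0.130; u2·a0=0.4877·21.900=10.681; a1+a2=4.552 < 10.681 ≤ a1+…+a3=13.504 → R3 fires; M=5 P=3 E=9
Draw 4: a1=1.161, a2=2.970, a3=5.595, a4=0.699, a5=4.665, a0=15.090; τ=−ln(0.8640)/15.090=0.010 → t=0.140; u2·a0=0.2612·15.090=3.942; a1=1.161 < 3.942 ≤ a1+a2=4.131 → R2 fires; M=5 P=2 E=9
Draw 5: a1=1.161, a2=1.980, a3=3.730, a4=0.466, a5=3.110, a0=10.447; τ=−ln(0.2946)/10.447=0.117 → t=0.257; u2·a0=0.2288·10.447=2.390; a1=1.161 < 2.390 ≤ a1+a2=3.141 → R2 fires; M=5 P=1 E=9
Draw 6: a1=1.161, a2=0.990, a3=1.865, a4=0.233, a5=1.555, a0=5.804; τ=−ln(0.1038)/5.804=0.390 → t=0.647; u2·a0=0.9286·5.804=5.390; a1+…+a4=4.249 < 5.390 ≤ a1+…+a5=5.804 → R5 fires; M=5 P=0 E=11
Draw 7: a1=1.419, a2=0.000, a3=0.000, a4=0.000, a5=0.000, a0=1.419; τ=−ln(0.9620)/1.419=0.027 → t=0.675 > T=0.66: stop.
P first becomes ≤ 4 when it reaches 4 at the event at t=0.035.

Threshold first reached at t = 0.035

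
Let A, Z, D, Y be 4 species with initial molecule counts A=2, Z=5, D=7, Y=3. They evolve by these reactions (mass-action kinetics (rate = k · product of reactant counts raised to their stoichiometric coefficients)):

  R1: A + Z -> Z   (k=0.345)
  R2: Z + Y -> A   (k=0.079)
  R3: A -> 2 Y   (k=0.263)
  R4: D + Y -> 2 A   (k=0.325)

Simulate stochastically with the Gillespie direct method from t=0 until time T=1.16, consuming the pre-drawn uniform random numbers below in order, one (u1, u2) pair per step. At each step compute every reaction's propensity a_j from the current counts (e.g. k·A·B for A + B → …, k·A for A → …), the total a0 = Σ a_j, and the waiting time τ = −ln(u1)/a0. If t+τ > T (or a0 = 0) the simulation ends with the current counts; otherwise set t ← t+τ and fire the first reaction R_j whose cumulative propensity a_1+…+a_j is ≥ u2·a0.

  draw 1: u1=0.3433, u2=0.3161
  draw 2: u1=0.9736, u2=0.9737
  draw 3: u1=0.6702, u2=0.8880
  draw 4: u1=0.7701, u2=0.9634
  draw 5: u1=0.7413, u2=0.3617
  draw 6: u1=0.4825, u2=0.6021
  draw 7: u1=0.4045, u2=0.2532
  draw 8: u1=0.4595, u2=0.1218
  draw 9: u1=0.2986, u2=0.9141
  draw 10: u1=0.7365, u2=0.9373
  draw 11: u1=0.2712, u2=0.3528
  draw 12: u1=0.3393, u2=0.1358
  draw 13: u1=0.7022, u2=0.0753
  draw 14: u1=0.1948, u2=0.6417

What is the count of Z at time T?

t=0.000: A=2 Z=5 D=7 Y=3
Draw 1: a1=3.450, a2=1.185, a3=0.526, a4=6.825, a0=11.986; τ=−ln(0.3433)/11.986=0.089 → t=0.089; u2·a0=0.3161·11.986=3.789; a1=3.450 < 3.789 ≤ a1+a2=4.635 → R2 fires; A=3 Z=4 D=7 Y=2
Draw 2: a1=4.140, a2=0.632, a3=0.789, a4=4.550, a0=10.111; τ=−ln(0.9736)/10.111=0.003 → t=0.092; u2·a0=0.9737·10.111=9.845; a1+…+a3=5.561 < 9.845 ≤ a1+…+a4=10.111 → R4 fires; A=5 Z=4 D=6 Y=1
Draw 3: a1=6.900, a2=0.316, a3=1.315, a4=1.950, a0=10.481; τ=−ln(0.6702)/10.481=0.038 → t=0.130; u2·a0=0.8880·10.481=9.307; a1+…+a3=8.531 < 9.307 ≤ a1+…+a4=10.481 → R4 fires; A=7 Z=4 D=5 Y=0
Draw 4: a1=9.660, a2=0.000, a3=1.841, a4=0.000, a0=11.501; τ=−ln(0.7701)/11.501=0.023 → t=0.153; u2·a0=0.9634·11.501=11.080; a1+a2=9.660 < 11.080 ≤ a1+…+a3=11.501 → R3 fires; A=6 Z=4 D=5 Y=2
Draw 5: a1=8.280, a2=0.632, a3=1.578, a4=3.250, a0=13.740; τ=−ln(0.7413)/13.740=0.022 → t=0.175; u2·a0=0.3617·13.740=4.970 ≤ a1=8.280 → R1 fires; A=5 Z=4 D=5 Y=2
Draw 6: a1=6.900, a2=0.632, a3=1.315, a4=3.250, a0=12.097; τ=−ln(0.4825)/12.097=0.060 → t=0.235; u2·a0=0.6021·12.097=7.284; a1=6.900 < 7.284 ≤ a1+a2=7.532 → R2 fires; A=6 Z=3 D=5 Y=1
Draw 7: a1=6.210, a2=0.237, a3=1.578, a4=1.625, a0=9.650; τ=−ln(0.4045)/9.650=0.094 → t=0.329; u2·a0=0.2532·9.650=2.443 ≤ a1=6.210 → R1 fires; A=5 Z=3 D=5 Y=1
Draw 8: a1=5.175, a2=0.237, a3=1.315, a4=1.625, a0=8.352; τ=−ln(0.4595)/8.352=0.093 → t=0.422; u2·a0=0.1218·8.352=1.017 ≤ a1=5.175 → R1 fires; A=4 Z=3 D=5 Y=1
Draw 9: a1=4.140, a2=0.237, a3=1.052, a4=1.625, a0=7.054; τ=−ln(0.2986)/7.054=0.171 → t=0.593; u2·a0=0.9141·7.054=6.448; a1+…+a3=5.429 < 6.448 ≤ a1+…+a4=7.054 → R4 fires; A=6 Z=3 D=4 Y=0
Draw 10: a1=6.210, a2=0.000, a3=1.578, a4=0.000, a0=7.788; τ=−ln(0.7365)/7.788=0.039 → t=0.632; u2·a0=0.9373·7.788=7.300; a1+a2=6.210 < 7.300 ≤ a1+…+a3=7.788 → R3 fires; A=5 Z=3 D=4 Y=2
Draw 11: a1=5.175, a2=0.474, a3=1.315, a4=2.600, a0=9.564; τ=−ln(0.2712)/9.564=0.136 → t=0.769; u2·a0=0.3528·9.564=3.374 ≤ a1=5.175 → R1 fires; A=4 Z=3 D=4 Y=2
Draw 12: a1=4.140, a2=0.474, a3=1.052, a4=2.600, a0=8.266; τ=−ln(0.3393)/8.266=0.131 → t=0.899; u2·a0=0.1358·8.266=1.123 ≤ a1=4.140 → R1 fires; A=3 Z=3 D=4 Y=2
Draw 13: a1=3.105, a2=0.474, a3=0.789, a4=2.600, a0=6.968; τ=−ln(0.7022)/6.968=0.051 → t=0.950; u2·a0=0.0753·6.968=0.525 ≤ a1=3.105 → R1 fires; A=2 Z=3 D=4 Y=2
Draw 14: a1=2.070, a2=0.474, a3=0.526, a4=2.600, a0=5.670; τ=−ln(0.1948)/5.670=0.288 → t=1.239 > T=1.16: stop.
Read off Z at T=1.16: 3

Z at T = 3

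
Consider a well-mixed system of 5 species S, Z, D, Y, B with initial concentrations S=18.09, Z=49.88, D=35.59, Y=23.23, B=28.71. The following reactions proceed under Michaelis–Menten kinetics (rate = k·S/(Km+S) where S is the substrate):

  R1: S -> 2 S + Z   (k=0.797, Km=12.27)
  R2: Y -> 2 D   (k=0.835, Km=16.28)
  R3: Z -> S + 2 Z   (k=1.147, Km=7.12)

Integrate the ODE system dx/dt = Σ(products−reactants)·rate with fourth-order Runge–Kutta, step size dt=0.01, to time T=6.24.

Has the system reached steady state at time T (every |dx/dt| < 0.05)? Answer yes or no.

RK4 with dt=0.01: 624 steps to T=6.24. Trajectory (selected grid times):
t=0.00: S=18.09 Z=49.88 D=35.59 Y=23.23 B=28.71
t=0.69: S=19.11 Z=50.90 D=36.27 Y=22.89 B=28.71
t=1.39: S=20.16 Z=51.95 D=36.95 Y=22.55 B=28.71
t=2.08: S=21.21 Z=53.00 D=37.61 Y=22.22 B=28.71
t=2.77: S=22.26 Z=54.05 D=38.28 Y=21.89 B=28.71
t=3.47: S=23.33 Z=55.12 D=38.94 Y=21.55 B=28.71
t=4.16: S=24.39 Z=56.18 D=39.60 Y=21.23 B=28.71
t=4.85: S=25.46 Z=57.25 D=40.25 Y=20.90 B=28.71
t=5.55: S=26.56 Z=58.35 D=40.90 Y=20.57 B=28.71
t=6.24: S=27.64 Z=59.43 D=41.54 Y=20.25 B=28.71
Rates at T: R1=0.5520, R2=0.4629, R3=1.0243
dx/dt at T (Σ net stoichiometry × rate): S=+1.5763, Z=+1.5763, D=+0.9258, Y=-0.4629, B=+0.0000
Largest |dx/dt| is |+1.5763| (S) ≥ 0.05 → not steady.

Steady state at T: no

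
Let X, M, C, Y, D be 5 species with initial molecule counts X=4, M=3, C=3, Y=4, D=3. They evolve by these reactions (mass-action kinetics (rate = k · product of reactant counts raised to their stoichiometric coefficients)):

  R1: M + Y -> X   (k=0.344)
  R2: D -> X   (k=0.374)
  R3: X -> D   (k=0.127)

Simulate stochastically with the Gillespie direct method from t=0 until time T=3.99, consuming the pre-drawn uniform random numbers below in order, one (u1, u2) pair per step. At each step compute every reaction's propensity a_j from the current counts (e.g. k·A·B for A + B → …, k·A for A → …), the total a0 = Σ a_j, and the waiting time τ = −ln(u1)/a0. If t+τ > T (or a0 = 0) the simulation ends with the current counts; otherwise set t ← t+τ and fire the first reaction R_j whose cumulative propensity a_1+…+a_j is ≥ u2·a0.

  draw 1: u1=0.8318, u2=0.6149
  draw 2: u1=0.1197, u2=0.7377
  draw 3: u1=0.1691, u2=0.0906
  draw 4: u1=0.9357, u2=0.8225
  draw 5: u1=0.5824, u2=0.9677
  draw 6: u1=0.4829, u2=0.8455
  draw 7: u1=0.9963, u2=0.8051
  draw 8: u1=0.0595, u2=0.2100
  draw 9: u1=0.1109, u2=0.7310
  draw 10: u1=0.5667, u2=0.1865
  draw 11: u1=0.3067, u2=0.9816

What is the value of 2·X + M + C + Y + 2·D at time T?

Check how each reaction changes W = 2·X + M + C + Y + 2·D (weight of products minus weight of reactants):
R1: M + Y -> X: (2·1) − (1·1 + 1·1) = 2 − 2 = 0
R2: D -> X: (2·1) − (2·1) = 2 − 2 = 0
R3: X -> D: (2·1) − (2·1) = 2 − 2 = 0
Every reaction leaves W unchanged, so W is conserved and no simulation is needed: W(T) = W(0) = 2·4 + 3 + 3 + 4 + 2·3 = 24

Value at T = 24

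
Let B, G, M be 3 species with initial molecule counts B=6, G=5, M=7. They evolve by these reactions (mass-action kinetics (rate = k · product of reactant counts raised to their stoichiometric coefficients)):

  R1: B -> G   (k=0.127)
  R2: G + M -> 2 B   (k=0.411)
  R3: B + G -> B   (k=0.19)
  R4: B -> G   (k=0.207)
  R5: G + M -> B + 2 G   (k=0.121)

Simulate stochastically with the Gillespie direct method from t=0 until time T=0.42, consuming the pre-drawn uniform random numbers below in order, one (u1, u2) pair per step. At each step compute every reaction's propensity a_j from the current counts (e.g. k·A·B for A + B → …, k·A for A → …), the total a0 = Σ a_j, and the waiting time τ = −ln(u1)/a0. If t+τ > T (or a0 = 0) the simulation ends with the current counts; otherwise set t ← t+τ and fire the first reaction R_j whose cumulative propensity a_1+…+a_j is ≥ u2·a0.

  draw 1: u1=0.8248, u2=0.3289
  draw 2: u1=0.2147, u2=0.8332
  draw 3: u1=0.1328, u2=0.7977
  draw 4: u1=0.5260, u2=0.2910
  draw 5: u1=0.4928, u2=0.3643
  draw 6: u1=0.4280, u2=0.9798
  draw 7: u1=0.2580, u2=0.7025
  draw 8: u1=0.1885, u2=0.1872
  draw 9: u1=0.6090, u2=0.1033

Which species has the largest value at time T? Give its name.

Dominant species at T: B

t=0.000: B=6 G=5 M=7
Draw 1: a1=0.762, a2=14.385, a3=5.700, a4=1.242, a5=4.235, a0=26.324; τ=−ln(0.8248)/26.324=0.007 → t=0.007; u2·a0=0.3289·26.324=8.658; a1=0.762 < 8.658 ≤ a1+a2=15.147 → R2 fires; B=8 G=4 M=6
Draw 2: a1=1.016, a2=9.864, a3=6.080, a4=1.656, a5=2.904, a0=21.520; τ=−ln(0.2147)/21.520=0.071 → t=0.079; u2·a0=0.8332·21.520=17.930; a1+…+a3=16.960 < 17.930 ≤ a1+…+a4=18.616 → R4 fires; B=7 G=5 M=6
Draw 3: a1=0.889, a2=12.330, a3=6.650, a4=1.449, a5=3.630, a0=24.948; τ=−ln(0.1328)/24.948=0.081 → t=0.160; u2·a0=0.7977·24.948=19.901; a1+…+a3=19.869 < 19.901 ≤ a1+…+a4=21.318 → R4 fires; B=6 G=6 M=6
Draw 4: a1=0.762, a2=14.796, a3=6.840, a4=1.242, a5=4.356, a0=27.996; τ=−ln(0.5260)/27.996=0.023 → t=0.183; u2·a0=0.2910·27.996=8.147; a1=0.762 < 8.147 ≤ a1+a2=15.558 → R2 fires; B=8 G=5 M=5
Draw 5: a1=1.016, a2=10.275, a3=7.600, a4=1.656, a5=3.025, a0=23.572; τ=−ln(0.4928)/23.572=0.030 → t=0.213; u2·a0=0.3643·23.572=8.587; a1=1.016 < 8.587 ≤ a1+a2=11.291 → R2 fires; B=10 G=4 M=4
Draw 6: a1=1.270, a2=6.576, a3=7.600, a4=2.070, a5=1.936, a0=19.452; τ=−ln(0.4280)/19.452=0.044 → t=0.256; u2·a0=0.9798·19.452=19.059; a1+…+a4=17.516 < 19.059 ≤ a1+…+a5=19.452 → R5 fires; B=11 G=5 M=3
Draw 7: a1=1.397, a2=6.165, a3=10.450, a4=2.277, a5=1.815, a0=22.104; τ=−ln(0.2580)/22.104=0.061 → t=0.318; u2·a0=0.7025·22.104=15.528; a1+a2=7.562 < 15.528 ≤ a1+…+a3=18.012 → R3 fires; B=11 G=4 M=3
Draw 8: a1=1.397, a2=4.932, a3=8.360, a4=2.277, a5=1.452, a0=18.418; τ=−ln(0.1885)/18.418=0.091 → t=0.408; u2·a0=0.1872·18.418=3.448; a1=1.397 < 3.448 ≤ a1+a2=6.329 → R2 fires; B=13 G=3 M=2
Draw 9: a1=1.651, a2=2.466, a3=7.410, a4=2.691, a5=0.726, a0=14.944; τ=−ln(0.6090)/14.944=0.033 → t=0.441 > T=0.42: stop.
At T=0.42: B=13 G=3 M=2; the largest is B.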